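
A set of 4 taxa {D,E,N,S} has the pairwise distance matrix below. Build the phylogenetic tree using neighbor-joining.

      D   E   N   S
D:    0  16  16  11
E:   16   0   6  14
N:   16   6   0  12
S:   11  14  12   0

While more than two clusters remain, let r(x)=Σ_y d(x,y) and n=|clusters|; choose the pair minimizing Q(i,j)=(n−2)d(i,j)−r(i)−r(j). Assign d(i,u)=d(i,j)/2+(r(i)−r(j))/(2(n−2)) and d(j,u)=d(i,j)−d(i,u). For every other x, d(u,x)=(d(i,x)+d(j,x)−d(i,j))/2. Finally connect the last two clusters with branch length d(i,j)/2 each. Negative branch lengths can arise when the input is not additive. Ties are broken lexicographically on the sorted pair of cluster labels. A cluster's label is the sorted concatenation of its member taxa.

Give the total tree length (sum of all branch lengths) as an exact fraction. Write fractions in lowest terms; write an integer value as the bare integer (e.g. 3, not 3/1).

23

iteration 1: select D,S (d=11, Q=-58); attach at lengths (7, 4); label the merged cluster DS
  updated: d(DS,E)=19/2, d(DS,N)=17/2
iteration 2: select DS,E (d=19/2, Q=-24); attach at lengths (6, 7/2); label the merged cluster DES
  updated: d(DES,N)=5/2
iteration 3: select DES,N (d=5/2); attach at lengths (5/4, 5/4); label the merged cluster DENS
final tree: (((D:7,S:4):6,E:7/2):5/4,N:5/4)
total length: 23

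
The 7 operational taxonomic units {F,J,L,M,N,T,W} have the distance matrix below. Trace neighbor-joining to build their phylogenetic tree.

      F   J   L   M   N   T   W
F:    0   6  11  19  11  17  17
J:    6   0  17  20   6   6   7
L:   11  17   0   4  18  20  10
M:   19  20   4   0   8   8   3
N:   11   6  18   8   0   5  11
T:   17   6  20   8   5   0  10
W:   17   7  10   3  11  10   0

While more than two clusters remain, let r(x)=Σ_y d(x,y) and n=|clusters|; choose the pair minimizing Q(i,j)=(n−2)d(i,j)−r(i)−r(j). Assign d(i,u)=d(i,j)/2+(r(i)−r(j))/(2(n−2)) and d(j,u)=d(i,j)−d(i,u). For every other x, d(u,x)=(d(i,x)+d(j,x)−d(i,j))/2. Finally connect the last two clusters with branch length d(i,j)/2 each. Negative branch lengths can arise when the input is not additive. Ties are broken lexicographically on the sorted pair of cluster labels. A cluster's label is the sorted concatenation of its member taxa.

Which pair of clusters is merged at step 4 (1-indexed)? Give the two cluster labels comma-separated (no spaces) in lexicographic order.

iteration 1: select L,M (d=4, Q=-122); attach at lengths (19/5, 1/5); label the merged cluster LM
  updated: d(F,LM)=13, d(J,LM)=33/2, d(LM,N)=11, d(LM,T)=12, d(LM,W)=9/2
iteration 2: select LM,W (d=9/2, Q=-177/2); attach at lengths (51/16, 21/16); label the merged cluster LMW
  updated: d(F,LMW)=51/4, d(J,LMW)=19/2, d(LMW,N)=35/4, d(LMW,T)=35/4
iteration 3: select F,J (d=6, Q=-225/4); attach at lengths (149/24, -5/24); label the merged cluster FJ
  updated: d(FJ,LMW)=65/8, d(FJ,N)=11/2, d(FJ,T)=17/2
iteration 4: select FJ,LMW (d=65/8, Q=-63/2); attach at lengths (51/16, 79/16); label the merged cluster FJLMW
  updated: d(FJLMW,N)=49/16, d(FJLMW,T)=73/16
iteration 5: select FJLMW,N (d=49/16, Q=-101/8); attach at lengths (21/16, 7/4); label the merged cluster FJLMNW
  updated: d(FJLMNW,T)=13/4
iteration 6: select FJLMNW,T (d=13/4); attach at lengths (13/8, 13/8); label the merged cluster FJLMNTW
final tree: ((((F:149/24,J:-5/24):51/16,((L:19/5,M:1/5):51/16,W:21/16):79/16):21/16,N:7/4):13/8,T:13/8)
total length: 463/16

FJ,LMW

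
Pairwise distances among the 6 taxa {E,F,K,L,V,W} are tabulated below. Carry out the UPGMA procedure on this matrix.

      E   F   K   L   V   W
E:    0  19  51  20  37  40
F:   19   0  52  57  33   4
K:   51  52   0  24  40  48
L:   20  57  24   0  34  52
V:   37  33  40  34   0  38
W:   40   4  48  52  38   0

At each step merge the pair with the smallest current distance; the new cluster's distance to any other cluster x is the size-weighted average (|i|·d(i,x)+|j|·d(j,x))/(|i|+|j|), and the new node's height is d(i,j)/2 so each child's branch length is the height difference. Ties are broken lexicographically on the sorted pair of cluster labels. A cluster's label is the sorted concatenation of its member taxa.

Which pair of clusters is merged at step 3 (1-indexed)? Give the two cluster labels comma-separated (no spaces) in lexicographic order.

iteration 1: select F,W (d=4); attach at lengths (2, 2); label the merged cluster FW
  updated: d(E,FW)=59/2, d(FW,K)=50, d(FW,L)=109/2, d(FW,V)=71/2
iteration 2: select E,L (d=20); attach at lengths (10, 10); label the merged cluster EL
  updated: d(EL,FW)=42, d(EL,K)=75/2, d(EL,V)=71/2
iteration 3: select EL,V (d=71/2); attach at lengths (31/4, 71/4); label the merged cluster ELV
  updated: d(ELV,FW)=239/6, d(ELV,K)=115/3
iteration 4: select ELV,K (d=115/3); attach at lengths (17/12, 115/6); label the merged cluster EKLV
  updated: d(EKLV,FW)=339/8
iteration 5: select EKLV,FW (d=339/8); attach at lengths (97/48, 307/16); label the merged cluster EFKLVW
final tree: ((((E:10,L:10):31/4,V:71/4):17/12,K:115/6):97/48,(F:2,W:2):307/16)
total length: 2191/24

EL,V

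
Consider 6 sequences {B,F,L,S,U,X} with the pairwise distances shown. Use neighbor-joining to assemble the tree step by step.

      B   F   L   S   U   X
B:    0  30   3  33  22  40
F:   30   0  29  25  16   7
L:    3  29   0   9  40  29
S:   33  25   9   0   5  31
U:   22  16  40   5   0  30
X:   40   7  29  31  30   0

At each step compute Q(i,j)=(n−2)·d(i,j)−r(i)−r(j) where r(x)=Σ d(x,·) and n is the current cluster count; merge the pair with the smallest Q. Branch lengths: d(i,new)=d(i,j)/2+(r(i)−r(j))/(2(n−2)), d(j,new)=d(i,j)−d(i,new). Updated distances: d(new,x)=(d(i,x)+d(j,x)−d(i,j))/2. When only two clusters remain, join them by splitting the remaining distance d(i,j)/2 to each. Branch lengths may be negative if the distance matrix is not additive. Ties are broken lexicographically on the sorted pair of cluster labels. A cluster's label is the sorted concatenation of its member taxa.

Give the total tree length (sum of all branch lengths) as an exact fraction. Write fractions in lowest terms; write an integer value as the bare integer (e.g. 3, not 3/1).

step 1: merge (B,L) at d=3, Q=-226; branch lengths B→15/4, L→-3/4; new cluster BL
  updated: d(BL,F)=28, d(BL,S)=39/2, d(BL,U)=59/2, d(BL,X)=33
step 2: merge (F,X) at d=7, Q=-156; branch lengths F→-2/3, X→23/3; new cluster FX
  updated: d(BL,FX)=27, d(FX,S)=49/2, d(FX,U)=39/2
step 3: merge (BL,FX) at d=27, Q=-93; branch lengths BL→59/4, FX→49/4; new cluster BFLX
  updated: d(BFLX,S)=17/2, d(BFLX,U)=11
step 4: merge (BFLX,S) at d=17/2, Q=-49/2; branch lengths BFLX→29/4, S→5/4; new cluster BFLSX
  updated: d(BFLSX,U)=15/4
step 5: merge (BFLSX,U) at d=15/4; branch lengths BFLSX→15/8, U→15/8; new cluster BFLSUX
final tree: ((((B:15/4,L:-3/4):59/4,(F:-2/3,X:23/3):49/4):29/4,S:5/4):15/8,U:15/8)
total length: 197/4

197/4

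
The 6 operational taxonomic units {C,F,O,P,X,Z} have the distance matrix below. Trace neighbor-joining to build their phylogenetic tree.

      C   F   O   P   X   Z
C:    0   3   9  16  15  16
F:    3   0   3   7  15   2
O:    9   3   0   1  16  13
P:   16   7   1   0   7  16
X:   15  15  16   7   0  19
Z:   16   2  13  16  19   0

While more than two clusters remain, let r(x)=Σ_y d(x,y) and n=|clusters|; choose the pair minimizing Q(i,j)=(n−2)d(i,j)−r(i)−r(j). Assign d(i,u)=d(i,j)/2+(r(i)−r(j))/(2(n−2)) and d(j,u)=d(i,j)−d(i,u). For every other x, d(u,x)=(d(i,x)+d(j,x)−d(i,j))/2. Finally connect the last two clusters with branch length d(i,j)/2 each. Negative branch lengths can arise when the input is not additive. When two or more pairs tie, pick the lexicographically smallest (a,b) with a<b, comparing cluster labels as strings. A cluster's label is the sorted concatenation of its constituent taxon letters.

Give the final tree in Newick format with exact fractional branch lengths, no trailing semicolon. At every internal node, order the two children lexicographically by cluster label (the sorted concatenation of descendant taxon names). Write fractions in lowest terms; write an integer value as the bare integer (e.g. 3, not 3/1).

(((C:85/16,(F:-47/12,Z:71/12):51/16):43/16,O:17/16):63/32,(P:3/8,X:53/8):63/32)

1. join P+X (d=7, Q=-91) ⇒ PX; edges |P|=3/8, |X|=53/8
  updated: d(C,PX)=12, d(F,PX)=15/2, d(O,PX)=5, d(PX,Z)=14
2. join F+Z (d=2, Q=-109/2) ⇒ FZ; edges |F|=-47/12, |Z|=71/12
  updated: d(C,FZ)=17/2, d(FZ,O)=7, d(FZ,PX)=39/4
3. join C+FZ (d=17/2, Q=-151/4) ⇒ CFZ; edges |C|=85/16, |FZ|=51/16
  updated: d(CFZ,O)=15/4, d(CFZ,PX)=53/8
4. join CFZ+O (d=15/4, Q=-123/8) ⇒ CFOZ; edges |CFZ|=43/16, |O|=17/16
  updated: d(CFOZ,PX)=63/16
5. join CFOZ+PX (d=63/16) ⇒ CFOPXZ; edges |CFOZ|=63/32, |PX|=63/32
final tree: (((C:85/16,(F:-47/12,Z:71/12):51/16):43/16,O:17/16):63/32,(P:3/8,X:53/8):63/32)
total length: 403/16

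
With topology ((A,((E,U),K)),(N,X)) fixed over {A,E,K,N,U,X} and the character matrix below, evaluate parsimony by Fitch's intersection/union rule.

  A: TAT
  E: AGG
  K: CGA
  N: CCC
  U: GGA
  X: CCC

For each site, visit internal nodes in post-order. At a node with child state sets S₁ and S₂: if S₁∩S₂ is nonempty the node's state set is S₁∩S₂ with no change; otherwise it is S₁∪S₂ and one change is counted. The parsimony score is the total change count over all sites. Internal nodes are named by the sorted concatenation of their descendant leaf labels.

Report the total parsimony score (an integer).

EU@0: {A} ∪ {G} = {A,G} (union, +1)
EKU@0: {A,G} ∪ {C} = {A,C,G} (union, +1)
AEKU@0: {T} ∪ {A,C,G} = {A,C,G,T} (union, +1)
NX@0: {C} ∩ {C} = {C} (intersection, +0)
AEKNUX@0: {A,C,G,T} ∩ {C} = {C} (intersection, +0)
EU@1: {G} ∩ {G} = {G} (intersection, +0)
EKU@1: {G} ∩ {G} = {G} (intersection, +0)
AEKU@1: {A} ∪ {G} = {A,G} (union, +1)
NX@1: {C} ∩ {C} = {C} (intersection, +0)
AEKNUX@1: {A,G} ∪ {C} = {A,C,G} (union, +1)
EU@2: {G} ∪ {A} = {A,G} (union, +1)
EKU@2: {A,G} ∩ {A} = {A} (intersection, +0)
AEKU@2: {T} ∪ {A} = {A,T} (union, +1)
NX@2: {C} ∩ {C} = {C} (intersection, +0)
AEKNUX@2: {A,T} ∪ {C} = {A,C,T} (union, +1)
per-site changes: [3, 2, 3]; total = 8

8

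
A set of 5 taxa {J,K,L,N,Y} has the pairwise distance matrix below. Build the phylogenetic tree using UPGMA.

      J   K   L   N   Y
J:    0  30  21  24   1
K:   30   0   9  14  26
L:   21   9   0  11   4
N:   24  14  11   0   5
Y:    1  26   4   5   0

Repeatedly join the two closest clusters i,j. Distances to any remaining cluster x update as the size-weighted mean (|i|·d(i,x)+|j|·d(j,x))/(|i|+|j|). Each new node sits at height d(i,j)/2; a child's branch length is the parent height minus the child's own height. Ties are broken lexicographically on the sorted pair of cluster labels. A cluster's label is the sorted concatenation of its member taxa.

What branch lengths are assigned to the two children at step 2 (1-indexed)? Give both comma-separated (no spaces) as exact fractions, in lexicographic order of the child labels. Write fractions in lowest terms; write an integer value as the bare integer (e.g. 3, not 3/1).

9/2,9/2

1. join J+Y (d=1) ⇒ JY; edges |J|=1/2, |Y|=1/2
  updated: d(JY,K)=28, d(JY,L)=25/2, d(JY,N)=29/2
2. join K+L (d=9) ⇒ KL; edges |K|=9/2, |L|=9/2
  updated: d(JY,KL)=81/4, d(KL,N)=25/2
3. join KL+N (d=25/2) ⇒ KLN; edges |KL|=7/4, |N|=25/4
  updated: d(JY,KLN)=55/3
4. join JY+KLN (d=55/3) ⇒ JKLNY; edges |JY|=26/3, |KLN|=35/12
final tree: ((J:1/2,Y:1/2):26/3,((K:9/2,L:9/2):7/4,N:25/4):35/12)
total length: 355/12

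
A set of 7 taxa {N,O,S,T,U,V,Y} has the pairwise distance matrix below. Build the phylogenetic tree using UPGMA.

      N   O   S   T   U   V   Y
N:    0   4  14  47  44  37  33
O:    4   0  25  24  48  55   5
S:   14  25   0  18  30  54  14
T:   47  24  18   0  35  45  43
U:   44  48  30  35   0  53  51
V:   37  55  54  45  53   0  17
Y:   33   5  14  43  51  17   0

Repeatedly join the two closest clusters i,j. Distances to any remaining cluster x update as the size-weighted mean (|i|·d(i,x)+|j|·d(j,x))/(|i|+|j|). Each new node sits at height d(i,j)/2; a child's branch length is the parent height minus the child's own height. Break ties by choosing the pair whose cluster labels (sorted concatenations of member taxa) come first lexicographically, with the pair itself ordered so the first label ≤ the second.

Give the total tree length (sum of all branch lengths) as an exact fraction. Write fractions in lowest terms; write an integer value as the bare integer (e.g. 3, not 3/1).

iteration 1: select N,O (d=4); attach at lengths (2, 2); label the merged cluster NO
  updated: d(NO,S)=39/2, d(NO,T)=71/2, d(NO,U)=46, d(NO,V)=46, d(NO,Y)=19
iteration 2: select S,Y (d=14); attach at lengths (7, 7); label the merged cluster SY
  updated: d(NO,SY)=77/4, d(SY,T)=61/2, d(SY,U)=81/2, d(SY,V)=71/2
iteration 3: select NO,SY (d=77/4); attach at lengths (61/8, 21/8); label the merged cluster NOSY
  updated: d(NOSY,T)=33, d(NOSY,U)=173/4, d(NOSY,V)=163/4
iteration 4: select NOSY,T (d=33); attach at lengths (55/8, 33/2); label the merged cluster NOSTY
  updated: d(NOSTY,U)=208/5, d(NOSTY,V)=208/5
iteration 5: select NOSTY,U (d=208/5); attach at lengths (43/10, 104/5); label the merged cluster NOSTUY
  updated: d(NOSTUY,V)=87/2
iteration 6: select NOSTUY,V (d=87/2); attach at lengths (19/20, 87/4); label the merged cluster NOSTUVY
final tree: (((((N:2,O:2):61/8,(S:7,Y:7):21/8):55/8,T:33/2):43/10,U:104/5):19/20,V:87/4)
total length: 3977/40

3977/40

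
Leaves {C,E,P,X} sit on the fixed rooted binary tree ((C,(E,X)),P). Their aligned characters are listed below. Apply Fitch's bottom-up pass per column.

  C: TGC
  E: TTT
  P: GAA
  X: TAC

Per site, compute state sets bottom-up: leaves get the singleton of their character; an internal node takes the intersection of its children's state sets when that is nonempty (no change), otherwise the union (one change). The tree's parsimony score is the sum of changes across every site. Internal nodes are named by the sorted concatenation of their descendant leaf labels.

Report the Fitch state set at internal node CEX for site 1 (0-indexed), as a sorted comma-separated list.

A,G,T

[col 0] EX: children E:{T}, X:{T} ∩→ {T}; cost 0
[col 0] CEX: children C:{T}, EX:{T} ∩→ {T}; cost 0
[col 0] CEPX: children CEX:{T}, P:{G} ∪→ {G,T}; cost 1
[col 1] EX: children E:{T}, X:{A} ∪→ {A,T}; cost 1
[col 1] CEX: children C:{G}, EX:{A,T} ∪→ {A,G,T}; cost 1
[col 1] CEPX: children CEX:{A,G,T}, P:{A} ∩→ {A}; cost 0
[col 2] EX: children E:{T}, X:{C} ∪→ {C,T}; cost 1
[col 2] CEX: children C:{C}, EX:{C,T} ∩→ {C}; cost 0
[col 2] CEPX: children CEX:{C}, P:{A} ∪→ {A,C}; cost 1
per-site changes: [1, 2, 2]; total = 5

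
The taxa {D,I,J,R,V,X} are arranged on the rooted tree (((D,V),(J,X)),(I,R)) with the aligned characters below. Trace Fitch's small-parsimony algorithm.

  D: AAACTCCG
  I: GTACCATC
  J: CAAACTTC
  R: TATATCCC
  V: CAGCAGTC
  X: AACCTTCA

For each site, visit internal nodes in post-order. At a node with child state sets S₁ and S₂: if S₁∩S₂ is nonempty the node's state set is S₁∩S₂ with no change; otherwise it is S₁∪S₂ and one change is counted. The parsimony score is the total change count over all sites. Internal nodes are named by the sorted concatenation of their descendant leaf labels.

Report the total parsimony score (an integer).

21

site 0, node DV: D={A} ∪ V={C} → {A,C} (+1)
site 0, node JX: J={C} ∪ X={A} → {A,C} (+1)
site 0, node DJVX: DV={A,C} ∩ JX={A,C} → {A,C} (+0)
site 0, node IR: I={G} ∪ R={T} → {G,T} (+1)
site 0, node DIJRVX: DJVX={A,C} ∪ IR={G,T} → {A,C,G,T} (+1)
site 1, node DV: D={A} ∩ V={A} → {A} (+0)
site 1, node JX: J={A} ∩ X={A} → {A} (+0)
site 1, node DJVX: DV={A} ∩ JX={A} → {A} (+0)
site 1, node IR: I={T} ∪ R={A} → {A,T} (+1)
site 1, node DIJRVX: DJVX={A} ∩ IR={A,T} → {A} (+0)
site 2, node DV: D={A} ∪ V={G} → {A,G} (+1)
site 2, node JX: J={A} ∪ X={C} → {A,C} (+1)
site 2, node DJVX: DV={A,G} ∩ JX={A,C} → {A} (+0)
site 2, node IR: I={A} ∪ R={T} → {A,T} (+1)
site 2, node DIJRVX: DJVX={A} ∩ IR={A,T} → {A} (+0)
site 3, node DV: D={C} ∩ V={C} → {C} (+0)
site 3, node JX: J={A} ∪ X={C} → {A,C} (+1)
site 3, node DJVX: DV={C} ∩ JX={A,C} → {C} (+0)
site 3, node IR: I={C} ∪ R={A} → {A,C} (+1)
site 3, node DIJRVX: DJVX={C} ∩ IR={A,C} → {C} (+0)
site 4, node DV: D={T} ∪ V={A} → {A,T} (+1)
site 4, node JX: J={C} ∪ X={T} → {C,T} (+1)
site 4, node DJVX: DV={A,T} ∩ JX={C,T} → {T} (+0)
site 4, node IR: I={C} ∪ R={T} → {C,T} (+1)
site 4, node DIJRVX: DJVX={T} ∩ IR={C,T} → {T} (+0)
site 5, node DV: D={C} ∪ V={G} → {C,G} (+1)
site 5, node JX: J={T} ∩ X={T} → {T} (+0)
site 5, node DJVX: DV={C,G} ∪ JX={T} → {C,G,T} (+1)
site 5, node IR: I={A} ∪ R={C} → {A,C} (+1)
site 5, node DIJRVX: DJVX={C,G,T} ∩ IR={A,C} → {C} (+0)
site 6, node DV: D={C} ∪ V={T} → {C,T} (+1)
site 6, node JX: J={T} ∪ X={C} → {C,T} (+1)
site 6, node DJVX: DV={C,T} ∩ JX={C,T} → {C,T} (+0)
site 6, node IR: I={T} ∪ R={C} → {C,T} (+1)
site 6, node DIJRVX: DJVX={C,T} ∩ IR={C,T} → {C,T} (+0)
site 7, node DV: D={G} ∪ V={C} → {C,G} (+1)
site 7, node JX: J={C} ∪ X={A} → {A,C} (+1)
site 7, node DJVX: DV={C,G} ∩ JX={A,C} → {C} (+0)
site 7, node IR: I={C} ∩ R={C} → {C} (+0)
site 7, node DIJRVX: DJVX={C} ∩ IR={C} → {C} (+0)
per-site changes: [4, 1, 3, 2, 3, 3, 3, 2]; total = 21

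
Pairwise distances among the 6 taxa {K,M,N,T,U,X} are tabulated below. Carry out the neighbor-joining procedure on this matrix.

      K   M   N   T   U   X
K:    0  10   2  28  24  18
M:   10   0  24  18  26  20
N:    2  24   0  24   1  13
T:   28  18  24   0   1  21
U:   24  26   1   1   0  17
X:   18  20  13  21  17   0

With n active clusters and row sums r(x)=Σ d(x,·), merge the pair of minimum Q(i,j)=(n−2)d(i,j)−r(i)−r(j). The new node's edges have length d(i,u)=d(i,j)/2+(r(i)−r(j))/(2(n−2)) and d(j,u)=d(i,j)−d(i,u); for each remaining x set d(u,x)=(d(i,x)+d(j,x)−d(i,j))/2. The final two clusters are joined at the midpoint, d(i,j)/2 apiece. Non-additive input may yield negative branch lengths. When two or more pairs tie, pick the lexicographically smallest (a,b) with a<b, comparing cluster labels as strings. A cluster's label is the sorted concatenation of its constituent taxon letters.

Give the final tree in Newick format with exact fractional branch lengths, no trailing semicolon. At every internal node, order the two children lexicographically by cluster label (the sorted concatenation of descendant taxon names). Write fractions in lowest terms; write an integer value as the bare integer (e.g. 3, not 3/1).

1. join T+U (d=1, Q=-157) ⇒ TU; edges |T|=27/8, |U|=-19/8
  updated: d(K,TU)=51/2, d(M,TU)=43/2, d(N,TU)=12, d(TU,X)=37/2
2. join K+M (d=10, Q=-101) ⇒ KM; edges |K|=5/3, |M|=25/3
  updated: d(KM,N)=8, d(KM,TU)=37/2, d(KM,X)=14
3. join KM+X (d=14, Q=-58) ⇒ KMX; edges |KM|=23/4, |X|=33/4
  updated: d(KMX,N)=7/2, d(KMX,TU)=23/2
4. join KMX+N (d=7/2, Q=-27) ⇒ KMNX; edges |KMX|=3/2, |N|=2
  updated: d(KMNX,TU)=10
5. join KMNX+TU (d=10) ⇒ KMNTUX; edges |KMNX|=5, |TU|=5
final tree: ((((K:5/3,M:25/3):23/4,X:33/4):3/2,N:2):5,(T:27/8,U:-19/8):5)
total length: 77/2

((((K:5/3,M:25/3):23/4,X:33/4):3/2,N:2):5,(T:27/8,U:-19/8):5)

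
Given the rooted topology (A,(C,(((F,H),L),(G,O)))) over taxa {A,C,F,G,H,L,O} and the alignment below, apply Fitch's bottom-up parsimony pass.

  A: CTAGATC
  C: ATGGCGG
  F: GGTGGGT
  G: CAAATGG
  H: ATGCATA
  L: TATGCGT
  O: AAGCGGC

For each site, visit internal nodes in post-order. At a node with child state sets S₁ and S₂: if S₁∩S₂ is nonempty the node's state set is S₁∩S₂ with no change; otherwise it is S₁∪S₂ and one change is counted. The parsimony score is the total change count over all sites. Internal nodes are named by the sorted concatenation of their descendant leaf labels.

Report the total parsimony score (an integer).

25

site 0, node FH: F={G} ∪ H={A} → {A,G} (+1)
site 0, node FHL: FH={A,G} ∪ L={T} → {A,G,T} (+1)
site 0, node GO: G={C} ∪ O={A} → {A,C} (+1)
site 0, node FGHLO: FHL={A,G,T} ∩ GO={A,C} → {A} (+0)
site 0, node CFGHLO: C={A} ∩ FGHLO={A} → {A} (+0)
site 0, node ACFGHLO: A={C} ∪ CFGHLO={A} → {A,C} (+1)
site 1, node FH: F={G} ∪ H={T} → {G,T} (+1)
site 1, node FHL: FH={G,T} ∪ L={A} → {A,G,T} (+1)
site 1, node GO: G={A} ∩ O={A} → {A} (+0)
site 1, node FGHLO: FHL={A,G,T} ∩ GO={A} → {A} (+0)
site 1, node CFGHLO: C={T} ∪ FGHLO={A} → {A,T} (+1)
site 1, node ACFGHLO: A={T} ∩ CFGHLO={A,T} → {T} (+0)
site 2, node FH: F={T} ∪ H={G} → {G,T} (+1)
site 2, node FHL: FH={G,T} ∩ L={T} → {T} (+0)
site 2, node GO: G={A} ∪ O={G} → {A,G} (+1)
site 2, node FGHLO: FHL={T} ∪ GO={A,G} → {A,G,T} (+1)
site 2, node CFGHLO: C={G} ∩ FGHLO={A,G,T} → {G} (+0)
site 2, node ACFGHLO: A={A} ∪ CFGHLO={G} → {A,G} (+1)
site 3, node FH: F={G} ∪ H={C} → {C,G} (+1)
site 3, node FHL: FH={C,G} ∩ L={G} → {G} (+0)
site 3, node GO: G={A} ∪ O={C} → {A,C} (+1)
site 3, node FGHLO: FHL={G} ∪ GO={A,C} → {A,C,G} (+1)
site 3, node CFGHLO: C={G} ∩ FGHLO={A,C,G} → {G} (+0)
site 3, node ACFGHLO: A={G} ∩ CFGHLO={G} → {G} (+0)
site 4, node FH: F={G} ∪ H={A} → {A,G} (+1)
site 4, node FHL: FH={A,G} ∪ L={C} → {A,C,G} (+1)
site 4, node GO: G={T} ∪ O={G} → {G,T} (+1)
site 4, node FGHLO: FHL={A,C,G} ∩ GO={G,T} → {G} (+0)
site 4, node CFGHLO: C={C} ∪ FGHLO={G} → {C,G} (+1)
site 4, node ACFGHLO: A={A} ∪ CFGHLO={C,G} → {A,C,G} (+1)
site 5, node FH: F={G} ∪ H={T} → {G,T} (+1)
site 5, node FHL: FH={G,T} ∩ L={G} → {G} (+0)
site 5, node GO: G={G} ∩ O={G} → {G} (+0)
site 5, node FGHLO: FHL={G} ∩ GO={G} → {G} (+0)
site 5, node CFGHLO: C={G} ∩ FGHLO={G} → {G} (+0)
site 5, node ACFGHLO: A={T} ∪ CFGHLO={G} → {G,T} (+1)
site 6, node FH: F={T} ∪ H={A} → {A,T} (+1)
site 6, node FHL: FH={A,T} ∩ L={T} → {T} (+0)
site 6, node GO: G={G} ∪ O={C} → {C,G} (+1)
site 6, node FGHLO: FHL={T} ∪ GO={C,G} → {C,G,T} (+1)
site 6, node CFGHLO: C={G} ∩ FGHLO={C,G,T} → {G} (+0)
site 6, node ACFGHLO: A={C} ∪ CFGHLO={G} → {C,G} (+1)
per-site changes: [4, 3, 4, 3, 5, 2, 4]; total = 25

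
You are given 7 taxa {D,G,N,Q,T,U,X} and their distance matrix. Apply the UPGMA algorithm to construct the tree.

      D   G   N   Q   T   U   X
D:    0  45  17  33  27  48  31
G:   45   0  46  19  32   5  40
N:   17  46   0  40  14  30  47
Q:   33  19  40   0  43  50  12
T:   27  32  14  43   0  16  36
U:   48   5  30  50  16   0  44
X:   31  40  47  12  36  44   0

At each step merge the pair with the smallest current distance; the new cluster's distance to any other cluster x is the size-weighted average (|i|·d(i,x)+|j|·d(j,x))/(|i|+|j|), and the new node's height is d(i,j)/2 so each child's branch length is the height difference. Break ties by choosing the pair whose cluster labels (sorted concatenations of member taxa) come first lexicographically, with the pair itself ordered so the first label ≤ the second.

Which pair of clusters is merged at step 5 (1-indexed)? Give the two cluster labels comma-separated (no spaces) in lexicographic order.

iteration 1: select G,U (d=5); attach at lengths (5/2, 5/2); label the merged cluster GU
  updated: d(D,GU)=93/2, d(GU,N)=38, d(GU,Q)=69/2, d(GU,T)=24, d(GU,X)=42
iteration 2: select Q,X (d=12); attach at lengths (6, 6); label the merged cluster QX
  updated: d(D,QX)=32, d(GU,QX)=153/4, d(N,QX)=87/2, d(QX,T)=79/2
iteration 3: select N,T (d=14); attach at lengths (7, 7); label the merged cluster NT
  updated: d(D,NT)=22, d(GU,NT)=31, d(NT,QX)=83/2
iteration 4: select D,NT (d=22); attach at lengths (11, 4); label the merged cluster DNT
  updated: d(DNT,GU)=217/6, d(DNT,QX)=115/3
iteration 5: select DNT,GU (d=217/6); attach at lengths (85/12, 187/12); label the merged cluster DGNTU
  updated: d(DGNTU,QX)=383/10
iteration 6: select DGNTU,QX (d=383/10); attach at lengths (16/15, 263/20); label the merged cluster DGNQTUX
final tree: (((D:11,(N:7,T:7):4):85/12,(G:5/2,U:5/2):187/12):16/15,(Q:6,X:6):263/20)
total length: 4973/60

DNT,GU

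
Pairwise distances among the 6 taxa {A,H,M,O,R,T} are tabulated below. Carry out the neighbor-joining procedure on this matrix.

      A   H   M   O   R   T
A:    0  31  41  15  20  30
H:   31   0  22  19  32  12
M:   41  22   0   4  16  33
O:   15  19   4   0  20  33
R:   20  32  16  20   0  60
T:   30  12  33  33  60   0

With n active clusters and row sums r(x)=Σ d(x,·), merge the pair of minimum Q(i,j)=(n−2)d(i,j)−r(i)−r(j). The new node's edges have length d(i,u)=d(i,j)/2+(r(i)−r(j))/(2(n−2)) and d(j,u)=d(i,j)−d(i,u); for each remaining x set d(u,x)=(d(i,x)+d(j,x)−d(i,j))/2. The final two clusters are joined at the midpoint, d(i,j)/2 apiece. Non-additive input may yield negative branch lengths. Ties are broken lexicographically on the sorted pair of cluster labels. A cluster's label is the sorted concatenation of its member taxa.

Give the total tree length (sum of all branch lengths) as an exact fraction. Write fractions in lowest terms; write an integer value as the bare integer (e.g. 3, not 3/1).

iteration 1: select H,T (d=12, Q=-236); attach at lengths (-1/2, 25/2); label the merged cluster HT
  updated: d(A,HT)=49/2, d(HT,M)=43/2, d(HT,O)=20, d(HT,R)=40
iteration 2: select A,R (d=20, Q=-273/2); attach at lengths (43/4, 37/4); label the merged cluster AR
  updated: d(AR,HT)=89/4, d(AR,M)=37/2, d(AR,O)=15/2
iteration 3: select AR,HT (d=89/4, Q=-135/2); attach at lengths (29/4, 15); label the merged cluster AHRT
  updated: d(AHRT,M)=71/8, d(AHRT,O)=21/8
iteration 4: select AHRT,M (d=71/8, Q=-31/2); attach at lengths (15/4, 41/8); label the merged cluster AHMRT
  updated: d(AHMRT,O)=-9/8
iteration 5: select AHMRT,O (d=-9/8); attach at lengths (-9/16, -9/16); label the merged cluster AHMORT
final tree: ((((A:43/4,R:37/4):29/4,(H:-1/2,T:25/2):15):15/4,M:41/8):-9/16,O:-9/16)
total length: 62

62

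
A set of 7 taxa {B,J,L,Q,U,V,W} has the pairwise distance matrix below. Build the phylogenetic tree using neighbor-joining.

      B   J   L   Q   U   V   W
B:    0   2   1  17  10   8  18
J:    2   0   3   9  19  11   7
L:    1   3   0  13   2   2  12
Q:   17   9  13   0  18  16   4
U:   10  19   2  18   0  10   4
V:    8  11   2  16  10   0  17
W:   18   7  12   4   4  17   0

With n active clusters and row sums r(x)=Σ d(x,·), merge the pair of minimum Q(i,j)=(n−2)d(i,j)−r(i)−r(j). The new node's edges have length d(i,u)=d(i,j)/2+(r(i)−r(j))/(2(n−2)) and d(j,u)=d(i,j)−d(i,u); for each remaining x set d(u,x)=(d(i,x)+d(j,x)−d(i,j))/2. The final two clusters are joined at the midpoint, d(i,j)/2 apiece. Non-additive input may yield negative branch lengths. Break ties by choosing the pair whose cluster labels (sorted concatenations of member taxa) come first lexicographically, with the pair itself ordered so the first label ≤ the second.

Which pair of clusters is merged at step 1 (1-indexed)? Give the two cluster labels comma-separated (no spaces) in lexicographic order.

Q,W

iteration 1: select Q,W (d=4, Q=-119); attach at lengths (7/2, 1/2); label the merged cluster QW
  updated: d(B,QW)=31/2, d(J,QW)=6, d(L,QW)=21/2, d(QW,U)=9, d(QW,V)=29/2
iteration 2: select J,QW (d=6, Q=-145/2); attach at lengths (19/16, 77/16); label the merged cluster JQW
  updated: d(B,JQW)=23/4, d(JQW,L)=15/4, d(JQW,U)=11, d(JQW,V)=39/4
iteration 3: select B,JQW (d=23/4, Q=-151/4); attach at lengths (47/24, 91/24); label the merged cluster BJQW
  updated: d(BJQW,L)=-1/2, d(BJQW,U)=61/8, d(BJQW,V)=6
iteration 4: select BJQW,V (d=6, Q=-153/8); attach at lengths (57/32, 135/32); label the merged cluster BJQVW
  updated: d(BJQVW,L)=-9/4, d(BJQVW,U)=93/16
iteration 5: select BJQVW,L (d=-9/4, Q=-89/16); attach at lengths (25/32, -97/32); label the merged cluster BJLQVW
  updated: d(BJLQVW,U)=161/32
iteration 6: select BJLQVW,U (d=161/32); attach at lengths (161/64, 161/64); label the merged cluster BJLQUVW
final tree: ((((B:47/24,(J:19/16,(Q:7/2,W:1/2):77/16):91/24):57/32,V:135/32):25/32,L:-97/32):161/64,U:161/64)
total length: 785/32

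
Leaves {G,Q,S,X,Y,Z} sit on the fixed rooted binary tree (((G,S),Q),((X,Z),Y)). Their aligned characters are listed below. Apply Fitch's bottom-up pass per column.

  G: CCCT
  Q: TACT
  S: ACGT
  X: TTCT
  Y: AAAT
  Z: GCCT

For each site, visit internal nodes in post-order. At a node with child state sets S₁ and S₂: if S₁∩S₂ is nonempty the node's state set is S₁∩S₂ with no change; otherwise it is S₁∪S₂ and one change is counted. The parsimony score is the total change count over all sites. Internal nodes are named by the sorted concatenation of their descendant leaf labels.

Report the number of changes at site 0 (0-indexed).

[col 0] GS: children G:{C}, S:{A} ∪→ {A,C}; cost 1
[col 0] GQS: children GS:{A,C}, Q:{T} ∪→ {A,C,T}; cost 1
[col 0] XZ: children X:{T}, Z:{G} ∪→ {G,T}; cost 1
[col 0] XYZ: children XZ:{G,T}, Y:{A} ∪→ {A,G,T}; cost 1
[col 0] GQSXYZ: children GQS:{A,C,T}, XYZ:{A,G,T} ∩→ {A,T}; cost 0
[col 1] GS: children G:{C}, S:{C} ∩→ {C}; cost 0
[col 1] GQS: children GS:{C}, Q:{A} ∪→ {A,C}; cost 1
[col 1] XZ: children X:{T}, Z:{C} ∪→ {C,T}; cost 1
[col 1] XYZ: children XZ:{C,T}, Y:{A} ∪→ {A,C,T}; cost 1
[col 1] GQSXYZ: children GQS:{A,C}, XYZ:{A,C,T} ∩→ {A,C}; cost 0
[col 2] GS: children G:{C}, S:{G} ∪→ {C,G}; cost 1
[col 2] GQS: children GS:{C,G}, Q:{C} ∩→ {C}; cost 0
[col 2] XZ: children X:{C}, Z:{C} ∩→ {C}; cost 0
[col 2] XYZ: children XZ:{C}, Y:{A} ∪→ {A,C}; cost 1
[col 2] GQSXYZ: children GQS:{C}, XYZ:{A,C} ∩→ {C}; cost 0
[col 3] GS: children G:{T}, S:{T} ∩→ {T}; cost 0
[col 3] GQS: children GS:{T}, Q:{T} ∩→ {T}; cost 0
[col 3] XZ: children X:{T}, Z:{T} ∩→ {T}; cost 0
[col 3] XYZ: children XZ:{T}, Y:{T} ∩→ {T}; cost 0
[col 3] GQSXYZ: children GQS:{T}, XYZ:{T} ∩→ {T}; cost 0
per-site changes: [4, 3, 2, 0]; total = 9

4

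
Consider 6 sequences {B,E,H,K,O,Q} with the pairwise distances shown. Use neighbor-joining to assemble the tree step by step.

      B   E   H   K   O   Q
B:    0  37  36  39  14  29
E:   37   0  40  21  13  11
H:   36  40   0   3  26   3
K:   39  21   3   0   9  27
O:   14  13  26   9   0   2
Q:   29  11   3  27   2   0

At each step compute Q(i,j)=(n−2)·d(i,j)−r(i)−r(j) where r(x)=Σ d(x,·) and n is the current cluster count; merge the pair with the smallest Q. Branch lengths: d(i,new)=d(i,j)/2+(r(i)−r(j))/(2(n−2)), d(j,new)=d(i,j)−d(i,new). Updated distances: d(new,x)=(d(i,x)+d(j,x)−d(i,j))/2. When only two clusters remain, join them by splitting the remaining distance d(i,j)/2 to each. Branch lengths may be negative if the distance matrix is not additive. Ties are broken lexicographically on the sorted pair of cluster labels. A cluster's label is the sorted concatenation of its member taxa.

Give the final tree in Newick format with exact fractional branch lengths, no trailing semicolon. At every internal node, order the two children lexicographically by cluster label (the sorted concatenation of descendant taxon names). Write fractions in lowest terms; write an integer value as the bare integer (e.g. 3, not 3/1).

((((B:113/6,O:-29/6):11/2,(H:21/8,K:3/8):27/2):9/4,E:47/4):-3/8,Q:-3/8)

step 1: merge (H,K) at d=3, Q=-195; branch lengths H→21/8, K→3/8; new cluster HK
  updated: d(B,HK)=36, d(E,HK)=29, d(HK,O)=16, d(HK,Q)=27/2
step 2: merge (B,O) at d=14, Q=-119; branch lengths B→113/6, O→-29/6; new cluster BO
  updated: d(BO,E)=18, d(BO,HK)=19, d(BO,Q)=17/2
step 3: merge (BO,HK) at d=19, Q=-69; branch lengths BO→11/2, HK→27/2; new cluster BHKO
  updated: d(BHKO,E)=14, d(BHKO,Q)=3/2
step 4: merge (BHKO,E) at d=14, Q=-53/2; branch lengths BHKO→9/4, E→47/4; new cluster BEHKO
  updated: d(BEHKO,Q)=-3/4
step 5: merge (BEHKO,Q) at d=-3/4; branch lengths BEHKO→-3/8, Q→-3/8; new cluster BEHKOQ
final tree: ((((B:113/6,O:-29/6):11/2,(H:21/8,K:3/8):27/2):9/4,E:47/4):-3/8,Q:-3/8)
total length: 197/4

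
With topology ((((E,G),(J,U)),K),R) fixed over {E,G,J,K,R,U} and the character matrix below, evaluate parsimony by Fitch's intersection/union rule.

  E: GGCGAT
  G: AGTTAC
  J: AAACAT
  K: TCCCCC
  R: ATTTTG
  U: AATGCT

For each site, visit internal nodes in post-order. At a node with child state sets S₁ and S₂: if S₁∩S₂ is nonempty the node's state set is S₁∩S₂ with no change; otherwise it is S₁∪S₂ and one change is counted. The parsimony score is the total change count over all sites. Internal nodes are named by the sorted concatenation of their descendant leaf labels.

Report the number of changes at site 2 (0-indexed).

3

site 0, node EG: E={G} ∪ G={A} → {A,G} (+1)
site 0, node JU: J={A} ∩ U={A} → {A} (+0)
site 0, node EGJU: EG={A,G} ∩ JU={A} → {A} (+0)
site 0, node EGJKU: EGJU={A} ∪ K={T} → {A,T} (+1)
site 0, node EGJKRU: EGJKU={A,T} ∩ R={A} → {A} (+0)
site 1, node EG: E={G} ∩ G={G} → {G} (+0)
site 1, node JU: J={A} ∩ U={A} → {A} (+0)
site 1, node EGJU: EG={G} ∪ JU={A} → {A,G} (+1)
site 1, node EGJKU: EGJU={A,G} ∪ K={C} → {A,C,G} (+1)
site 1, node EGJKRU: EGJKU={A,C,G} ∪ R={T} → {A,C,G,T} (+1)
site 2, node EG: E={C} ∪ G={T} → {C,T} (+1)
site 2, node JU: J={A} ∪ U={T} → {A,T} (+1)
site 2, node EGJU: EG={C,T} ∩ JU={A,T} → {T} (+0)
site 2, node EGJKU: EGJU={T} ∪ K={C} → {C,T} (+1)
site 2, node EGJKRU: EGJKU={C,T} ∩ R={T} → {T} (+0)
site 3, node EG: E={G} ∪ G={T} → {G,T} (+1)
site 3, node JU: J={C} ∪ U={G} → {C,G} (+1)
site 3, node EGJU: EG={G,T} ∩ JU={C,G} → {G} (+0)
site 3, node EGJKU: EGJU={G} ∪ K={C} → {C,G} (+1)
site 3, node EGJKRU: EGJKU={C,G} ∪ R={T} → {C,G,T} (+1)
site 4, node EG: E={A} ∩ G={A} → {A} (+0)
site 4, node JU: J={A} ∪ U={C} → {A,C} (+1)
site 4, node EGJU: EG={A} ∩ JU={A,C} → {A} (+0)
site 4, node EGJKU: EGJU={A} ∪ K={C} → {A,C} (+1)
site 4, node EGJKRU: EGJKU={A,C} ∪ R={T} → {A,C,T} (+1)
site 5, node EG: E={T} ∪ G={C} → {C,T} (+1)
site 5, node JU: J={T} ∩ U={T} → {T} (+0)
site 5, node EGJU: EG={C,T} ∩ JU={T} → {T} (+0)
site 5, node EGJKU: EGJU={T} ∪ K={C} → {C,T} (+1)
site 5, node EGJKRU: EGJKU={C,T} ∪ R={G} → {C,G,T} (+1)
per-site changes: [2, 3, 3, 4, 3, 3]; total = 18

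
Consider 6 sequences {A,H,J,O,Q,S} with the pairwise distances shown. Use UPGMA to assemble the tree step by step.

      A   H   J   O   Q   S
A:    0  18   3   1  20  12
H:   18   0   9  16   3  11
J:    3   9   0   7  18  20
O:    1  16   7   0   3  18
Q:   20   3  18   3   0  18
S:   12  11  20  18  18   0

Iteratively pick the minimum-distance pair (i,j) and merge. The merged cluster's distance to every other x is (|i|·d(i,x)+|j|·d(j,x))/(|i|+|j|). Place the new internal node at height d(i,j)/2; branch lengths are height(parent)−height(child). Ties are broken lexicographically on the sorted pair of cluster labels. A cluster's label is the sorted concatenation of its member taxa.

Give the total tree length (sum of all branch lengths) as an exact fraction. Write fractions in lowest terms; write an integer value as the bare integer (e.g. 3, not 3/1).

1. join A+O (d=1) ⇒ AO; edges |A|=1/2, |O|=1/2
  updated: d(AO,H)=17, d(AO,J)=5, d(AO,Q)=23/2, d(AO,S)=15
2. join H+Q (d=3) ⇒ HQ; edges |H|=3/2, |Q|=3/2
  updated: d(AO,HQ)=57/4, d(HQ,J)=27/2, d(HQ,S)=29/2
3. join AO+J (d=5) ⇒ AJO; edges |AO|=2, |J|=5/2
  updated: d(AJO,HQ)=14, d(AJO,S)=50/3
4. join AJO+HQ (d=14) ⇒ AHJOQ; edges |AJO|=9/2, |HQ|=11/2
  updated: d(AHJOQ,S)=79/5
5. join AHJOQ+S (d=79/5) ⇒ AHJOQS; edges |AHJOQ|=9/10, |S|=79/10
final tree: ((((A:1/2,O:1/2):2,J:5/2):9/2,(H:3/2,Q:3/2):11/2):9/10,S:79/10)
total length: 273/10

273/10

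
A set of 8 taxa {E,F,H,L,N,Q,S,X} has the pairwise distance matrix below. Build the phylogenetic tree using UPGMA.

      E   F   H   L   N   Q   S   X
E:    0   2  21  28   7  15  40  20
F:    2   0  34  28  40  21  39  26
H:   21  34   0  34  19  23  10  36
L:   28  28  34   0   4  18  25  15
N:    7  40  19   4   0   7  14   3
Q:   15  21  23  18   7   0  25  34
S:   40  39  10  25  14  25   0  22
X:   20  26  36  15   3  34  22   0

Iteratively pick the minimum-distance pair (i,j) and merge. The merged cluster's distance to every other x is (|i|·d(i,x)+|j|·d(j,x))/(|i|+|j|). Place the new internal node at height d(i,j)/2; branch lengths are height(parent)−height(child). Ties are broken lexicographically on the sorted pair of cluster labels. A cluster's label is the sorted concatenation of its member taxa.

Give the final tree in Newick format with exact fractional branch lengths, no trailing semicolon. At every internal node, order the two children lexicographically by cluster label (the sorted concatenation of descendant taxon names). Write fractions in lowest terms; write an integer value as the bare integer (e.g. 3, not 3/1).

((((E:1,F:1):8,Q:9):23/9,(L:19/4,(N:3/2,X:3/2):13/4):245/36):41/18,(H:5,S:5):53/6)

iteration 1: select E,F (d=2); attach at lengths (1, 1); label the merged cluster EF
  updated: d(EF,H)=55/2, d(EF,L)=28, d(EF,N)=47/2, d(EF,Q)=18, d(EF,S)=79/2, d(EF,X)=23
iteration 2: select N,X (d=3); attach at lengths (3/2, 3/2); label the merged cluster NX
  updated: d(EF,NX)=93/4, d(H,NX)=55/2, d(L,NX)=19/2, d(NX,Q)=41/2, d(NX,S)=18
iteration 3: select L,NX (d=19/2); attach at lengths (19/4, 13/4); label the merged cluster LNX
  updated: d(EF,LNX)=149/6, d(H,LNX)=89/3, d(LNX,Q)=59/3, d(LNX,S)=61/3
iteration 4: select H,S (d=10); attach at lengths (5, 5); label the merged cluster HS
  updated: d(EF,HS)=67/2, d(HS,LNX)=25, d(HS,Q)=24
iteration 5: select EF,Q (d=18); attach at lengths (8, 9); label the merged cluster EFQ
  updated: d(EFQ,HS)=91/3, d(EFQ,LNX)=208/9
iteration 6: select EFQ,LNX (d=208/9); attach at lengths (23/9, 245/36); label the merged cluster EFLNQX
  updated: d(EFLNQX,HS)=83/3
iteration 7: select EFLNQX,HS (d=83/3); attach at lengths (41/18, 53/6); label the merged cluster EFHLNQSX
final tree: ((((E:1,F:1):8,Q:9):23/9,(L:19/4,(N:3/2,X:3/2):13/4):245/36):41/18,(H:5,S:5):53/6)
total length: 2177/36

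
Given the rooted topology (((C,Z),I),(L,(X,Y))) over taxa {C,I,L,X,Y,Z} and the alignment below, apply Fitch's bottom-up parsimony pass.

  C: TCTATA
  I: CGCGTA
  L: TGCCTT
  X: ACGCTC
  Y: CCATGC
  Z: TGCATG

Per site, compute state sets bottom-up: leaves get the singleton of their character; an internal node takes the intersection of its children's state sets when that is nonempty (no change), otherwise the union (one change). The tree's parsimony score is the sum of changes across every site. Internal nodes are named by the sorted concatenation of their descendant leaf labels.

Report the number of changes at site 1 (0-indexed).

[col 0] CZ: children C:{T}, Z:{T} ∩→ {T}; cost 0
[col 0] CIZ: children CZ:{T}, I:{C} ∪→ {C,T}; cost 1
[col 0] XY: children X:{A}, Y:{C} ∪→ {A,C}; cost 1
[col 0] LXY: children L:{T}, XY:{A,C} ∪→ {A,C,T}; cost 1
[col 0] CILXYZ: children CIZ:{C,T}, LXY:{A,C,T} ∩→ {C,T}; cost 0
[col 1] CZ: children C:{C}, Z:{G} ∪→ {C,G}; cost 1
[col 1] CIZ: children CZ:{C,G}, I:{G} ∩→ {G}; cost 0
[col 1] XY: children X:{C}, Y:{C} ∩→ {C}; cost 0
[col 1] LXY: children L:{G}, XY:{C} ∪→ {C,G}; cost 1
[col 1] CILXYZ: children CIZ:{G}, LXY:{C,G} ∩→ {G}; cost 0
[col 2] CZ: children C:{T}, Z:{C} ∪→ {C,T}; cost 1
[col 2] CIZ: children CZ:{C,T}, I:{C} ∩→ {C}; cost 0
[col 2] XY: children X:{G}, Y:{A} ∪→ {A,G}; cost 1
[col 2] LXY: children L:{C}, XY:{A,G} ∪→ {A,C,G}; cost 1
[col 2] CILXYZ: children CIZ:{C}, LXY:{A,C,G} ∩→ {C}; cost 0
[col 3] CZ: children C:{A}, Z:{A} ∩→ {A}; cost 0
[col 3] CIZ: children CZ:{A}, I:{G} ∪→ {A,G}; cost 1
[col 3] XY: children X:{C}, Y:{T} ∪→ {C,T}; cost 1
[col 3] LXY: children L:{C}, XY:{C,T} ∩→ {C}; cost 0
[col 3] CILXYZ: children CIZ:{A,G}, LXY:{C} ∪→ {A,C,G}; cost 1
[col 4] CZ: children C:{T}, Z:{T} ∩→ {T}; cost 0
[col 4] CIZ: children CZ:{T}, I:{T} ∩→ {T}; cost 0
[col 4] XY: children X:{T}, Y:{G} ∪→ {G,T}; cost 1
[col 4] LXY: children L:{T}, XY:{G,T} ∩→ {T}; cost 0
[col 4] CILXYZ: children CIZ:{T}, LXY:{T} ∩→ {T}; cost 0
[col 5] CZ: children C:{A}, Z:{G} ∪→ {A,G}; cost 1
[col 5] CIZ: children CZ:{A,G}, I:{A} ∩→ {A}; cost 0
[col 5] XY: children X:{C}, Y:{C} ∩→ {C}; cost 0
[col 5] LXY: children L:{T}, XY:{C} ∪→ {C,T}; cost 1
[col 5] CILXYZ: children CIZ:{A}, LXY:{C,T} ∪→ {A,C,T}; cost 1
per-site changes: [3, 2, 3, 3, 1, 3]; total = 15

2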